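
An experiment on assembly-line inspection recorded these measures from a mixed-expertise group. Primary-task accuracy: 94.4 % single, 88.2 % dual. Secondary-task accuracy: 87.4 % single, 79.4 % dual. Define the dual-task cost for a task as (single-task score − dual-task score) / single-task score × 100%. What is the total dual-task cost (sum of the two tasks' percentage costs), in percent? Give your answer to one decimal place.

15.7

Primary cost = (94.4 − 88.2) / 94.4 × 100% = 6.5678%.
Secondary cost = (87.4 − 79.4) / 87.4 × 100% = 9.1533%.
Total = 6.5678% + 9.1533% = 15.7211% ≈ 15.7%.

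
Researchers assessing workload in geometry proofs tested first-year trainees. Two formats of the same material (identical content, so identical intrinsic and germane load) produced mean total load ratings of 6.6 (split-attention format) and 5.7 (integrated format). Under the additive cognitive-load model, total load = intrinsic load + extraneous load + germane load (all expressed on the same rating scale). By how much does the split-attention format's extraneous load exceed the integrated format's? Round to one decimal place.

0.9

Intrinsic and germane load are equal across formats, so the difference in total load equals the difference in extraneous load.
Extraneous-load difference = 6.6 − 5.7 = 0.9.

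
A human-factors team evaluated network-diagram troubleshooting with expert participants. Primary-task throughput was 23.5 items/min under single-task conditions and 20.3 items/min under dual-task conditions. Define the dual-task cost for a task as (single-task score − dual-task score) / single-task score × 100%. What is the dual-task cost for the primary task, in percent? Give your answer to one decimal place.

Cost = (23.5 − 20.3) / 23.5 × 100%
     = 3.2000 / 23.5 × 100% = 13.6170%.
≈ 13.6%.

13.6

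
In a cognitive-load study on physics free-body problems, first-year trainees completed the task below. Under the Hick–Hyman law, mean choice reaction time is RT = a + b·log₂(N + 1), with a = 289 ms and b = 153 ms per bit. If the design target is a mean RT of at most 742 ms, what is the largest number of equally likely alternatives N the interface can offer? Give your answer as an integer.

Set 289 + 153·log₂(N + 1) ≤ 742.
log₂(N + 1) ≤ (742 − 289) / 153 = 2.9608.
N + 1 ≤ 2^2.9608 = 7.7856.
N ≤ 6.7856, so the largest integer N is 6.

6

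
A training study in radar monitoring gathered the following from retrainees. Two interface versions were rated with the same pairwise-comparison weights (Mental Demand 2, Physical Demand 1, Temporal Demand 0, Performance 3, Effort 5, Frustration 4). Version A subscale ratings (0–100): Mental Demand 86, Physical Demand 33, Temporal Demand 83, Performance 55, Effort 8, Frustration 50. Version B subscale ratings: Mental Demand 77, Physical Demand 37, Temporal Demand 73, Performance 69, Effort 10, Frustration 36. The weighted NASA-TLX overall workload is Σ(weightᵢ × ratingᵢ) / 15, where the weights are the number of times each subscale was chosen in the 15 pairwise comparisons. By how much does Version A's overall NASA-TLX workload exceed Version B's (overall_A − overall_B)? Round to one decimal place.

1.2

Version A weighted sum = 2·86 + 1·33 + 0·83 + 3·55 + 5·8 + 4·50 = 172 + 33 + 0 + 165 + 40 + 200 = 610; overall_A = 610/15 = 40.6667.
Version B weighted sum = 2·77 + 1·37 + 0·73 + 3·69 + 5·10 + 4·36 = 154 + 37 + 0 + 207 + 50 + 144 = 592; overall_B = 592/15 = 39.4667.
Difference = 40.6667 − 39.4667 = 1.2000 ≈ 1.2.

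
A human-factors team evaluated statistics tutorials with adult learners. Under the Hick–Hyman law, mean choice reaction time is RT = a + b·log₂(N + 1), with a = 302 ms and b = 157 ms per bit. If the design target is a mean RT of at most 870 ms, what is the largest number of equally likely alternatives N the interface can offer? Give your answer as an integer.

Set 302 + 157·log₂(N + 1) ≤ 870.
log₂(N + 1) ≤ (870 − 302) / 157 = 3.6178.
N + 1 ≤ 2^3.6178 = 12.2763.
N ≤ 11.2763, so the largest integer N is 11.

11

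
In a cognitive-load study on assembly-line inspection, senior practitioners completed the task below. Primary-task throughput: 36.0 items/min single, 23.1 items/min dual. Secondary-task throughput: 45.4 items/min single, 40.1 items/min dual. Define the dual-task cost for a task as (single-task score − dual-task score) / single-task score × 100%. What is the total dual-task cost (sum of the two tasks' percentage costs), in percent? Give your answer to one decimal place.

47.5

Primary cost = (36.0 − 23.1) / 36.0 × 100% = 35.8333%.
Secondary cost = (45.4 − 40.1) / 45.4 × 100% = 11.6740%.
Total = 35.8333% + 11.6740% = 47.5073% ≈ 47.5%.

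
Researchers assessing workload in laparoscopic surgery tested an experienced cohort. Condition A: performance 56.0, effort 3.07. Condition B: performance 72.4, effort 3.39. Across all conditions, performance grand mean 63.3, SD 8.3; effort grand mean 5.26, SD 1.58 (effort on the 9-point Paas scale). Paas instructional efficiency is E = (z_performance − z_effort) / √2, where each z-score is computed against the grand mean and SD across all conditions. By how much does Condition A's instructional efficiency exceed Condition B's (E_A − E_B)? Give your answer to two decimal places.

Condition A: z_P = (56.0 − 63.3)/8.3 = -0.8795; z_E = (3.07 − 5.26)/1.58 = -1.3861; E_A = (-0.8795 − (-1.3861))/√2 = 0.3582.
Condition B: z_P = (72.4 − 63.3)/8.3 = 1.0964; z_E = (3.39 − 5.26)/1.58 = -1.1835; E_B = (1.0964 − (-1.1835))/√2 = 1.6121.
E_A − E_B = 0.3582 − 1.6121 = -1.2539 ≈ -1.25.

-1.25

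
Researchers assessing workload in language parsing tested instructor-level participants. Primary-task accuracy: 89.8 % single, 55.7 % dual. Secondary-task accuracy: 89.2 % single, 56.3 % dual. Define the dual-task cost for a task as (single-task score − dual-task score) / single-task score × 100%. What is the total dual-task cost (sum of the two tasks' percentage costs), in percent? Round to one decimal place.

Primary cost = (89.8 − 55.7) / 89.8 × 100% = 37.9733%.
Secondary cost = (89.2 − 56.3) / 89.2 × 100% = 36.8834%.
Total = 37.9733% + 36.8834% = 74.8567% ≈ 74.9%.

74.9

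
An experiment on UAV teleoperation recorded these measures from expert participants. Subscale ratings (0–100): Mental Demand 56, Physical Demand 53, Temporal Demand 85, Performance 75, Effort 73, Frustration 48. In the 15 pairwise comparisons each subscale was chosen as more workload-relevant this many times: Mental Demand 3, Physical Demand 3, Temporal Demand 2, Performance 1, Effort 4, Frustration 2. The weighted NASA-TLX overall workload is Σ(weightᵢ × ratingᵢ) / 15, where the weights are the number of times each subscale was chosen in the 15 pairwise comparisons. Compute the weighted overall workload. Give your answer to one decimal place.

The tallies are the weights (they sum to 15).
Weighted sum = 3·56 + 3·53 + 2·85 + 1·75 + 4·73 + 2·48
            = 168 + 159 + 170 + 75 + 292 + 96 = 960.
Overall workload = 960 / 15 = 64.0000 ≈ 64.0.

64.0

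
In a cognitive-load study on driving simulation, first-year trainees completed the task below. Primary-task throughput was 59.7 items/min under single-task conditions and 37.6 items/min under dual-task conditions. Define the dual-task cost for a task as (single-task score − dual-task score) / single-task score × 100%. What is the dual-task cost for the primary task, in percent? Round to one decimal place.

Cost = (59.7 − 37.6) / 59.7 × 100%
     = 22.1000 / 59.7 × 100% = 37.0184%.
≈ 37.0%.

37.0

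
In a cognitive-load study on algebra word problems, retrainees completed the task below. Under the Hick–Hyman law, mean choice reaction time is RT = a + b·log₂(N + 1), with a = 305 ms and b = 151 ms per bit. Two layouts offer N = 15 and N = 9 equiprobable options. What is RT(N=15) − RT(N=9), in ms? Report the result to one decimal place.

RT(15) = 305 + 151·log₂(16) = 305 + 151·4.0000 = 909.0000 ms.
RT(9) = 305 + 151·log₂(10) = 305 + 151·3.3219 = 806.6069 ms.
Difference = 909.0000 − 806.6069 = 102.3931 ≈ 102.4 ms.

102.4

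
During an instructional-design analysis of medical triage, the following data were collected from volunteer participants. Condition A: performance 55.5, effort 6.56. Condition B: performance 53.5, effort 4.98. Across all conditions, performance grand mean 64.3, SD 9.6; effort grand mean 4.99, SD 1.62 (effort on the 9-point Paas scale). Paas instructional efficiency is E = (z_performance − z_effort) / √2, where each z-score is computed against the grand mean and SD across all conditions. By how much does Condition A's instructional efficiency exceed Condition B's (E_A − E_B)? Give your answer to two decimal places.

Condition A: z_P = (55.5 − 64.3)/9.6 = -0.9167; z_E = (6.56 − 4.99)/1.62 = 0.9691; E_A = (-0.9167 − 0.9691)/√2 = -1.3335.
Condition B: z_P = (53.5 − 64.3)/9.6 = -1.1250; z_E = (4.98 − 4.99)/1.62 = -0.0062; E_B = (-1.1250 − (-0.0062))/√2 = -0.7911.
E_A − E_B = -1.3335 − (-0.7911) = -0.5424 ≈ -0.54.

-0.54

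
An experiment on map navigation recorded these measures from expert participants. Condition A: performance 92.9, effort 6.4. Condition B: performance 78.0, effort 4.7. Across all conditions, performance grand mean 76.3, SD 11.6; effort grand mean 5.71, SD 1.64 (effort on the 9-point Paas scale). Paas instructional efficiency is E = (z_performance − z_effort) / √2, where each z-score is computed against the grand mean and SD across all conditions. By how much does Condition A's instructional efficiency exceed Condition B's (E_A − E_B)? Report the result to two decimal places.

Condition A: z_P = (92.9 − 76.3)/11.6 = 1.4310; z_E = (6.4 − 5.71)/1.64 = 0.4207; E_A = (1.4310 − 0.4207)/√2 = 0.7144.
Condition B: z_P = (78.0 − 76.3)/11.6 = 0.1466; z_E = (4.7 − 5.71)/1.64 = -0.6159; E_B = (0.1466 − (-0.6159))/√2 = 0.5392.
E_A − E_B = 0.7144 − 0.5392 = 0.1752 ≈ 0.18.

0.18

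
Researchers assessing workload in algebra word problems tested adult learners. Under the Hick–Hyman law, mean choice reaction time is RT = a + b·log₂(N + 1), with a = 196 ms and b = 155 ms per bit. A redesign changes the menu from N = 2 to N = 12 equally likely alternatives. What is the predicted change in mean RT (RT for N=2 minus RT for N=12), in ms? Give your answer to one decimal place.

RT(2) = 196 + 155·log₂(3) = 196 + 155·1.5850 = 441.6750 ms.
RT(12) = 196 + 155·log₂(13) = 196 + 155·3.7004 = 769.5620 ms.
Difference = 441.6750 − 769.5620 = -327.8870 ≈ -327.9 ms.

-327.9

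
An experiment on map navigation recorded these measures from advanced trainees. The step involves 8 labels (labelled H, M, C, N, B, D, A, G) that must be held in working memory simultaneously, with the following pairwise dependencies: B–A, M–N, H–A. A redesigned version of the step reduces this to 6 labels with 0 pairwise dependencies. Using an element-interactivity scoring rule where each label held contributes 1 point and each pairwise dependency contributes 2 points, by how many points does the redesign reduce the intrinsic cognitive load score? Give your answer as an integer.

Original: 8 × 1 + 3 × 2 = 8 + 6 = 14.
Redesigned: 6 × 1 + 0 × 2 = 6 + 0 = 6.
Reduction = 14 − 6 = 8.

8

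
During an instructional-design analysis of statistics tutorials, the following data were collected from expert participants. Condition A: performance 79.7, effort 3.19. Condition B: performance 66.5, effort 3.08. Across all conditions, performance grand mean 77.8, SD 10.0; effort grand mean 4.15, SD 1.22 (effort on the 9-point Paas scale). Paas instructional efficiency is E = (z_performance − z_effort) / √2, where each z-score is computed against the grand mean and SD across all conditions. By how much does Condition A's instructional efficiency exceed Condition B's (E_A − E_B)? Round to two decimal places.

Condition A: z_P = (79.7 − 77.8)/10.0 = 0.1900; z_E = (3.19 − 4.15)/1.22 = -0.7869; E_A = (0.1900 − (-0.7869))/√2 = 0.6908.
Condition B: z_P = (66.5 − 77.8)/10.0 = -1.1300; z_E = (3.08 − 4.15)/1.22 = -0.8770; E_B = (-1.1300 − (-0.8770))/√2 = -0.1789.
E_A − E_B = 0.6908 − (-0.1789) = 0.8697 ≈ 0.87.

0.87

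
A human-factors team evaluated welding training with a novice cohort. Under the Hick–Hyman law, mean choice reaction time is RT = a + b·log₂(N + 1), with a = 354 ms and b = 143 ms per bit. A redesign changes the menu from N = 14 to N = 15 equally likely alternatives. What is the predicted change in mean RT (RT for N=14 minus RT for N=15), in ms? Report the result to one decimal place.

-13.3

RT(14) = 354 + 143·log₂(15) = 354 + 143·3.9069 = 912.6867 ms.
RT(15) = 354 + 143·log₂(16) = 354 + 143·4.0000 = 926.0000 ms.
Difference = 912.6867 − 926.0000 = -13.3133 ≈ -13.3 ms.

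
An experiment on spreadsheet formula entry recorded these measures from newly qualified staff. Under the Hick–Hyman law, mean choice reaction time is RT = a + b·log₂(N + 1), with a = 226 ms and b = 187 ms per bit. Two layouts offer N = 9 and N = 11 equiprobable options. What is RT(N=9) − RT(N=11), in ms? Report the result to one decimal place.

-49.2

RT(9) = 226 + 187·log₂(10) = 226 + 187·3.3219 = 847.1953 ms.
RT(11) = 226 + 187·log₂(12) = 226 + 187·3.5850 = 896.3950 ms.
Difference = 847.1953 − 896.3950 = -49.1997 ≈ -49.2 ms.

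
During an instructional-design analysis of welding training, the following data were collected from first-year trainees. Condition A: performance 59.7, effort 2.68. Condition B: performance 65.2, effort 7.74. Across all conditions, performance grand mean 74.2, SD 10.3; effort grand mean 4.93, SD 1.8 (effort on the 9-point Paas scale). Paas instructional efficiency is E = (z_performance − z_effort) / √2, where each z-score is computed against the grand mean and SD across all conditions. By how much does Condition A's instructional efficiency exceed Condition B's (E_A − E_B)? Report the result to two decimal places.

Condition A: z_P = (59.7 − 74.2)/10.3 = -1.4078; z_E = (2.68 − 4.93)/1.8 = -1.2500; E_A = (-1.4078 − (-1.2500))/√2 = -0.1116.
Condition B: z_P = (65.2 − 74.2)/10.3 = -0.8738; z_E = (7.74 − 4.93)/1.8 = 1.5611; E_B = (-0.8738 − 1.5611)/√2 = -1.7217.
E_A − E_B = -0.1116 − (-1.7217) = 1.6101 ≈ 1.61.

1.61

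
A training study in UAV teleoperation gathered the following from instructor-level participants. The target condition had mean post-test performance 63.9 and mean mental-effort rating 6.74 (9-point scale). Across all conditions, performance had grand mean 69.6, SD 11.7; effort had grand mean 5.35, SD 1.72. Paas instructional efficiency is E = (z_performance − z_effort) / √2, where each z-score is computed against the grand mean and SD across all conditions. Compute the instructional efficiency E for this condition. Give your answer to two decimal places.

z_performance = (63.9 − 69.6) / 11.7 = -5.7000 / 11.7 = -0.4872.
z_effort = (6.74 − 5.35) / 1.72 = 1.3900 / 1.72 = 0.8081.
z_P − z_E = -0.4872 − 0.8081 = -1.2953.
E = -1.2953 / √2 = -1.2953 / 1.41421 = -0.9159 ≈ -0.92.

-0.92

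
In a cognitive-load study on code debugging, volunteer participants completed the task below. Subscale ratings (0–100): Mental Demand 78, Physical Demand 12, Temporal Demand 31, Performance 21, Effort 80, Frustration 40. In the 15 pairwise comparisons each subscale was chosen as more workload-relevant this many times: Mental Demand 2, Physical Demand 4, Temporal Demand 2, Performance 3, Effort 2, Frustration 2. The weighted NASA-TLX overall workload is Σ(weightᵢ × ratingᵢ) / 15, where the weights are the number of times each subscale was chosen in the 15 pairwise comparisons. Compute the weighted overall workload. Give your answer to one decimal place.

37.9

The tallies are the weights (they sum to 15).
Weighted sum = 2·78 + 4·12 + 2·31 + 3·21 + 2·80 + 2·40
            = 156 + 48 + 62 + 63 + 160 + 80 = 569.
Overall workload = 569 / 15 = 37.9333 ≈ 37.9.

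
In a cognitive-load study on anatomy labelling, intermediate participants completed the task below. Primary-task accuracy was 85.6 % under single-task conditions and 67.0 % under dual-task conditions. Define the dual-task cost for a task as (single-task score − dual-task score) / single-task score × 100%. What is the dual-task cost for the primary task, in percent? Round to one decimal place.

Cost = (85.6 − 67.0) / 85.6 × 100%
     = 18.6000 / 85.6 × 100% = 21.7290%.
≈ 21.7%.

21.7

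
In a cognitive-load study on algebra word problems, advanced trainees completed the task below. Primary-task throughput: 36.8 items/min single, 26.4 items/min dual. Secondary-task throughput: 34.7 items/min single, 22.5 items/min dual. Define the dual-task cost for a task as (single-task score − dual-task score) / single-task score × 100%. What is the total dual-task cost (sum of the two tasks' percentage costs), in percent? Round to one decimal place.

Primary cost = (36.8 − 26.4) / 36.8 × 100% = 28.2609%.
Secondary cost = (34.7 − 22.5) / 34.7 × 100% = 35.1585%.
Total = 28.2609% + 35.1585% = 63.4194% ≈ 63.4%.

63.4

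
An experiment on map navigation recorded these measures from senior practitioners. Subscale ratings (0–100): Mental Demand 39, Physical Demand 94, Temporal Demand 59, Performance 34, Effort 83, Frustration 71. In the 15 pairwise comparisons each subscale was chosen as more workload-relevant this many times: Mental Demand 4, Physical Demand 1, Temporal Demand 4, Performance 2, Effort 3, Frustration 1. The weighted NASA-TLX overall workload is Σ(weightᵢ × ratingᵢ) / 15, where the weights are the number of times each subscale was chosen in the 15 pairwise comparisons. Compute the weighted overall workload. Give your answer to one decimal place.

58.3

The tallies are the weights (they sum to 15).
Weighted sum = 4·39 + 1·94 + 4·59 + 2·34 + 3·83 + 1·71
            = 156 + 94 + 236 + 68 + 249 + 71 = 874.
Overall workload = 874 / 15 = 58.2667 ≈ 58.3.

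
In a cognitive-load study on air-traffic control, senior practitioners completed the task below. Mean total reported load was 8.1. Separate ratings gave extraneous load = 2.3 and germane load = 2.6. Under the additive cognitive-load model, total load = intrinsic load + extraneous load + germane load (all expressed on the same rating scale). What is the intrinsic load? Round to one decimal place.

intrinsic load = total − extraneous − germane
             = 8.1 − 2.3 − 2.6 = 3.2.

3.2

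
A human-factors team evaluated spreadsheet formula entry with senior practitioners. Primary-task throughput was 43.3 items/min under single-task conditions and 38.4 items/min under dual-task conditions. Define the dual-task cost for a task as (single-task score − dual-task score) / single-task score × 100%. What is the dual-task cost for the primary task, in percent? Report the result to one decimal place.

Cost = (43.3 − 38.4) / 43.3 × 100%
     = 4.9000 / 43.3 × 100% = 11.3164%.
≈ 11.3%.

11.3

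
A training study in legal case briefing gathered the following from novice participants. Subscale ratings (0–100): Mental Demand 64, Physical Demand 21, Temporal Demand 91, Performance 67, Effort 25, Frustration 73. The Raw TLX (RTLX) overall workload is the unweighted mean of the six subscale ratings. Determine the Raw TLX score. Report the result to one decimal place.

Sum of ratings = 64 + 21 + 91 + 67 + 25 + 73 = 341.
RTLX = 341 / 6 = 56.8333 ≈ 56.8.

56.8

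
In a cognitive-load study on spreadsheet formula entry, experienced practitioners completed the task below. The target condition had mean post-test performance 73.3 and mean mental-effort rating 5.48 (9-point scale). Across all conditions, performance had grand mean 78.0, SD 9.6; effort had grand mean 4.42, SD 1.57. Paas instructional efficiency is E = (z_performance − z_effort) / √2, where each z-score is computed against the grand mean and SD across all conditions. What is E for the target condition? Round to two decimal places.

-0.82

z_performance = (73.3 − 78.0) / 9.6 = -4.7000 / 9.6 = -0.4896.
z_effort = (5.48 − 4.42) / 1.57 = 1.0600 / 1.57 = 0.6752.
z_P − z_E = -0.4896 − 0.6752 = -1.1648.
E = -1.1648 / √2 = -1.1648 / 1.41421 = -0.8236 ≈ -0.82.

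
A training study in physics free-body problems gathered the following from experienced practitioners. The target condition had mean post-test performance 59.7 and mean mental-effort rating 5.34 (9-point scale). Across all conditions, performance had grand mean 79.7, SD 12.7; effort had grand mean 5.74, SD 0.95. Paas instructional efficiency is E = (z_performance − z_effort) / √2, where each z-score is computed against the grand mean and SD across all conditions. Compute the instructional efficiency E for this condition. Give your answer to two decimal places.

z_performance = (59.7 − 79.7) / 12.7 = -20.0000 / 12.7 = -1.5748.
z_effort = (5.34 − 5.74) / 0.95 = -0.4000 / 0.95 = -0.4211.
z_P − z_E = -1.5748 − (-0.4211) = -1.1537.
E = -1.1537 / √2 = -1.1537 / 1.41421 = -0.8158 ≈ -0.82.

-0.82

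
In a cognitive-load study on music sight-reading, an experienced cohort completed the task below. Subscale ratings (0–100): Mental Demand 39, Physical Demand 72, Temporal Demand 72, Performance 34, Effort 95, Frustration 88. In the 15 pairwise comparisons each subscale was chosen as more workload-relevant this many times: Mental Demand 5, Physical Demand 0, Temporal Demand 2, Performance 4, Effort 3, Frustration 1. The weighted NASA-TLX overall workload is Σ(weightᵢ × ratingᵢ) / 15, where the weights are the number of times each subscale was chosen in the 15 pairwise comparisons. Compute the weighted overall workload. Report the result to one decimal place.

The tallies are the weights (they sum to 15).
Weighted sum = 5·39 + 0·72 + 2·72 + 4·34 + 3·95 + 1·88
            = 195 + 0 + 144 + 136 + 285 + 88 = 848.
Overall workload = 848 / 15 = 56.5333 ≈ 56.5.

56.5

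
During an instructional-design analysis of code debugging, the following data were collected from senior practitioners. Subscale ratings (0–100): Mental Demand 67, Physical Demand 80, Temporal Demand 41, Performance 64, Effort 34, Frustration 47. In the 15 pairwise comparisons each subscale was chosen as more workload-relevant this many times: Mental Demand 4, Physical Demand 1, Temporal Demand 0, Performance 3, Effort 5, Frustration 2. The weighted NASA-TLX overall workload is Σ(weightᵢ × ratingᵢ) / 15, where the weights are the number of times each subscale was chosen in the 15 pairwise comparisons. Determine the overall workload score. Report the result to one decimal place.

53.6

The tallies are the weights (they sum to 15).
Weighted sum = 4·67 + 1·80 + 0·41 + 3·64 + 5·34 + 2·47
            = 268 + 80 + 0 + 192 + 170 + 94 = 804.
Overall workload = 804 / 15 = 53.6000 ≈ 53.6.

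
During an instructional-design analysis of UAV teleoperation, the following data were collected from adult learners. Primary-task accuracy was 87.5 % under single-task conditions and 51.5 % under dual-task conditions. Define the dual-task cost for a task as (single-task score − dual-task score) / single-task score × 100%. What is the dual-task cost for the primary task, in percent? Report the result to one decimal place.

Cost = (87.5 − 51.5) / 87.5 × 100%
     = 36.0000 / 87.5 × 100% = 41.1429%.
≈ 41.1%.

41.1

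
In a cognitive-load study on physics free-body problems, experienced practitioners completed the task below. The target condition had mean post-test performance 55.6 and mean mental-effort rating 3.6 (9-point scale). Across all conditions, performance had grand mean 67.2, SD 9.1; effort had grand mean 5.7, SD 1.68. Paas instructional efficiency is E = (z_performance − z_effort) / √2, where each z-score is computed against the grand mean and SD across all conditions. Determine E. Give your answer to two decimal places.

z_performance = (55.6 − 67.2) / 9.1 = -11.6000 / 9.1 = -1.2747.
z_effort = (3.6 − 5.7) / 1.68 = -2.1000 / 1.68 = -1.2500.
z_P − z_E = -1.2747 − (-1.2500) = -0.0247.
E = -0.0247 / √2 = -0.0247 / 1.41421 = -0.0175 ≈ -0.02.

-0.02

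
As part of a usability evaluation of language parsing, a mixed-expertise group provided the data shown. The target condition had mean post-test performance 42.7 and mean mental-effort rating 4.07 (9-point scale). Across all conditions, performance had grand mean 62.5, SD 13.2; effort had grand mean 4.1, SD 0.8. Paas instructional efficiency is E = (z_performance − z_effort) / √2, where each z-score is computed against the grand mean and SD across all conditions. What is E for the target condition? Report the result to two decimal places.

z_performance = (42.7 − 62.5) / 13.2 = -19.8000 / 13.2 = -1.5000.
z_effort = (4.07 − 4.1) / 0.8 = -0.0300 / 0.8 = -0.0375.
z_P − z_E = -1.5000 − (-0.0375) = -1.4625.
E = -1.4625 / √2 = -1.4625 / 1.41421 = -1.0341 ≈ -1.03.

-1.03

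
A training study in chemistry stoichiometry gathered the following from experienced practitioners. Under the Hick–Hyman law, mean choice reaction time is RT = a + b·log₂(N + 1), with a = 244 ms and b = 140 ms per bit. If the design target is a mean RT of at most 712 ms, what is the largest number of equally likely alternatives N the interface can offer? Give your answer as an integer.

Set 244 + 140·log₂(N + 1) ≤ 712.
log₂(N + 1) ≤ (712 − 244) / 140 = 3.3429.
N + 1 ≤ 2^3.3429 = 10.1464.
N ≤ 9.1464, so the largest integer N is 9.

9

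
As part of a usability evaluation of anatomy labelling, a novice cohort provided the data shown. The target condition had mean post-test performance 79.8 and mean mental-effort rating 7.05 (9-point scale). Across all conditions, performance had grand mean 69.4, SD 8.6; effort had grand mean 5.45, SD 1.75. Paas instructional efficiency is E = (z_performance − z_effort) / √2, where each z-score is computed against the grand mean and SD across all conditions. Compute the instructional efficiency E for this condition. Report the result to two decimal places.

z_performance = (79.8 − 69.4) / 8.6 = 10.4000 / 8.6 = 1.2093.
z_effort = (7.05 − 5.45) / 1.75 = 1.6000 / 1.75 = 0.9143.
z_P − z_E = 1.2093 − 0.9143 = 0.2950.
E = 0.2950 / √2 = 0.2950 / 1.41421 = 0.2086 ≈ 0.21.

0.21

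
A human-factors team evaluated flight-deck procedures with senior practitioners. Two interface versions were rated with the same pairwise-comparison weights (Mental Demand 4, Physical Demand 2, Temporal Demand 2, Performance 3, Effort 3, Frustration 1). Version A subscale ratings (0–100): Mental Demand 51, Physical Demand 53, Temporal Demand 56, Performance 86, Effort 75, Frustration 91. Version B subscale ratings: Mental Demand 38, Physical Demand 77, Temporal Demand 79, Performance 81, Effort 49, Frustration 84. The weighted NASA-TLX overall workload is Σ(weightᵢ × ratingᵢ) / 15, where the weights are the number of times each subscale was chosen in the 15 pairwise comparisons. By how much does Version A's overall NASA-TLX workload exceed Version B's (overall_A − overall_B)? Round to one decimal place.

Version A weighted sum = 4·51 + 2·53 + 2·56 + 3·86 + 3·75 + 1·91 = 204 + 106 + 112 + 258 + 225 + 91 = 996; overall_A = 996/15 = 66.4000.
Version B weighted sum = 4·38 + 2·77 + 2·79 + 3·81 + 3·49 + 1·84 = 152 + 154 + 158 + 243 + 147 + 84 = 938; overall_B = 938/15 = 62.5333.
Difference = 66.4000 − 62.5333 = 3.8667 ≈ 3.9.

3.9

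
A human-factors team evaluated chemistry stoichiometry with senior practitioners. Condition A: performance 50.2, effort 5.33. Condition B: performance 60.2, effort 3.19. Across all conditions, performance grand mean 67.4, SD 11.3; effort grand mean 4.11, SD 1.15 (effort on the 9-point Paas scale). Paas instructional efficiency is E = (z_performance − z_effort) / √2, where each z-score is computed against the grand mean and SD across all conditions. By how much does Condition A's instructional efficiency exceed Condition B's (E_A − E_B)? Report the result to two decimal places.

-1.94

Condition A: z_P = (50.2 − 67.4)/11.3 = -1.5221; z_E = (5.33 − 4.11)/1.15 = 1.0609; E_A = (-1.5221 − 1.0609)/√2 = -1.8265.
Condition B: z_P = (60.2 − 67.4)/11.3 = -0.6372; z_E = (3.19 − 4.11)/1.15 = -0.8000; E_B = (-0.6372 − (-0.8000))/√2 = 0.1151.
E_A − E_B = -1.8265 − 0.1151 = -1.9416 ≈ -1.94.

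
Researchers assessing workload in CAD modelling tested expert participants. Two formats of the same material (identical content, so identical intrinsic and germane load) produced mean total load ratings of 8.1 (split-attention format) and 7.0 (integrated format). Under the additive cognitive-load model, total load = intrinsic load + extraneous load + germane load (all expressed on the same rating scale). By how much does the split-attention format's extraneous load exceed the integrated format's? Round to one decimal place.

1.1

Intrinsic and germane load are equal across formats, so the difference in total load equals the difference in extraneous load.
Extraneous-load difference = 8.1 − 7.0 = 1.1.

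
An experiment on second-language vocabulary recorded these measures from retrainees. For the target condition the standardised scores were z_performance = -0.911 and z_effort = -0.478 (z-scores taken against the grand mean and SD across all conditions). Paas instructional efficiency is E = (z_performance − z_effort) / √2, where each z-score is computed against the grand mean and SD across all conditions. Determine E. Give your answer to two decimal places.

-0.31

z_P − z_E = -0.911 − (-0.478) = -0.4330.
E = -0.4330 / √2 = -0.4330 / 1.41421 = -0.3062 ≈ -0.31.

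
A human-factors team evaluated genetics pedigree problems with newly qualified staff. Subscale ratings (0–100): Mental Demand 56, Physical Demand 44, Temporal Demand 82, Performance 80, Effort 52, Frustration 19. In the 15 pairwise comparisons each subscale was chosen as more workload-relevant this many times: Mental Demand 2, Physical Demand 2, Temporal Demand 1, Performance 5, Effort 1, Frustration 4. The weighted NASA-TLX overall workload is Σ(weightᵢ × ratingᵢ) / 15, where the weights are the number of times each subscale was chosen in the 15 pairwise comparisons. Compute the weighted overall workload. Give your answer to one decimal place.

54.0

The tallies are the weights (they sum to 15).
Weighted sum = 2·56 + 2·44 + 1·82 + 5·80 + 1·52 + 4·19
            = 112 + 88 + 82 + 400 + 52 + 76 = 810.
Overall workload = 810 / 15 = 54.0000 ≈ 54.0.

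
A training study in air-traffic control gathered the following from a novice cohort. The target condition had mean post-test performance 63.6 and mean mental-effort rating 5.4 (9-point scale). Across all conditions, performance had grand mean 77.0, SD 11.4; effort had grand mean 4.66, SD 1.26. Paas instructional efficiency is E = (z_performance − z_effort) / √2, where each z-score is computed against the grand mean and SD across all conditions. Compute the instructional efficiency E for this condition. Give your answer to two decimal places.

-1.25

z_performance = (63.6 − 77.0) / 11.4 = -13.4000 / 11.4 = -1.1754.
z_effort = (5.4 − 4.66) / 1.26 = 0.7400 / 1.26 = 0.5873.
z_P − z_E = -1.1754 − 0.5873 = -1.7627.
E = -1.7627 / √2 = -1.7627 / 1.41421 = -1.2464 ≈ -1.25.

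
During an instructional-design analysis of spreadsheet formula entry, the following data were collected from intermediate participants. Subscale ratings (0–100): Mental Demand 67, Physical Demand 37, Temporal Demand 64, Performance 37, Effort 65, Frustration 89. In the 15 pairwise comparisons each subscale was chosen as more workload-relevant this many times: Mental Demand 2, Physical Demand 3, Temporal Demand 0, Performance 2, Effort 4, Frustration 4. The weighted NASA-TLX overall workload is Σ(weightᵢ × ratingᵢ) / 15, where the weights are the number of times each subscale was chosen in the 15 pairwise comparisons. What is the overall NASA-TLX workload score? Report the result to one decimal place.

The tallies are the weights (they sum to 15).
Weighted sum = 2·67 + 3·37 + 0·64 + 2·37 + 4·65 + 4·89
            = 134 + 111 + 0 + 74 + 260 + 356 = 935.
Overall workload = 935 / 15 = 62.3333 ≈ 62.3.

62.3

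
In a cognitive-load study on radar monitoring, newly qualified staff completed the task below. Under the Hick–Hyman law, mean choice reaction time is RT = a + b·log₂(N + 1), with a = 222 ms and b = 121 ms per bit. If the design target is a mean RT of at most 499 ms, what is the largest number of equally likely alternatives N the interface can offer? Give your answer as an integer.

Set 222 + 121·log₂(N + 1) ≤ 499.
log₂(N + 1) ≤ (499 − 222) / 121 = 2.2893.
N + 1 ≤ 2^2.2893 = 4.8882.
N ≤ 3.8882, so the largest integer N is 3.

3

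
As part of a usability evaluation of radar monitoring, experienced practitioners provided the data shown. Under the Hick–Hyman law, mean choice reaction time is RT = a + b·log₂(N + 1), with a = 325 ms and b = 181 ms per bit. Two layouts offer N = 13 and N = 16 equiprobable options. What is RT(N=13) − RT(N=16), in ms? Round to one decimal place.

RT(13) = 325 + 181·log₂(14) = 325 + 181·3.8074 = 1014.1394 ms.
RT(16) = 325 + 181·log₂(17) = 325 + 181·4.0875 = 1064.8375 ms.
Difference = 1014.1394 − 1064.8375 = -50.6981 ≈ -50.7 ms.

-50.7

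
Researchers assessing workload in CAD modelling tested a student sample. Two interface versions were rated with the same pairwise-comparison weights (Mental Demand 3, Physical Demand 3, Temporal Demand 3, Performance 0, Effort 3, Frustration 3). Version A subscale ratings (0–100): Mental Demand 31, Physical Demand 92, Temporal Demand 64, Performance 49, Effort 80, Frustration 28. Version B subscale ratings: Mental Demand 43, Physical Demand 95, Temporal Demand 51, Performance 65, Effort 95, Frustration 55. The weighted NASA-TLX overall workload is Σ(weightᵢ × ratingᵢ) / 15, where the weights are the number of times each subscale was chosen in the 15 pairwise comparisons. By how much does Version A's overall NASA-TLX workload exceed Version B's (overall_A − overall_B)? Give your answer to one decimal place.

-8.8

Version A weighted sum = 3·31 + 3·92 + 3·64 + 0·49 + 3·80 + 3·28 = 93 + 276 + 192 + 0 + 240 + 84 = 885; overall_A = 885/15 = 59.0000.
Version B weighted sum = 3·43 + 3·95 + 3·51 + 0·65 + 3·95 + 3·55 = 129 + 285 + 153 + 0 + 285 + 165 = 1017; overall_B = 1017/15 = 67.8000.
Difference = 59.0000 − 67.8000 = -8.8000 ≈ -8.8.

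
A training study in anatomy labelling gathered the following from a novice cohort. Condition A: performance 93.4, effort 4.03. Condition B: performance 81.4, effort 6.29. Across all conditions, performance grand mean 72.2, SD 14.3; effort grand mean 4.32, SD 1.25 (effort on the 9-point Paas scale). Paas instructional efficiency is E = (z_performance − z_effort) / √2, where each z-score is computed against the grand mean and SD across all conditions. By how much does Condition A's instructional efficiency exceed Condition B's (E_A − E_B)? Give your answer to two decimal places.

Condition A: z_P = (93.4 − 72.2)/14.3 = 1.4825; z_E = (4.03 − 4.32)/1.25 = -0.2320; E_A = (1.4825 − (-0.2320))/√2 = 1.2123.
Condition B: z_P = (81.4 − 72.2)/14.3 = 0.6434; z_E = (6.29 − 4.32)/1.25 = 1.5760; E_B = (0.6434 − 1.5760)/√2 = -0.6594.
E_A − E_B = 1.2123 − (-0.6594) = 1.8717 ≈ 1.87.

1.87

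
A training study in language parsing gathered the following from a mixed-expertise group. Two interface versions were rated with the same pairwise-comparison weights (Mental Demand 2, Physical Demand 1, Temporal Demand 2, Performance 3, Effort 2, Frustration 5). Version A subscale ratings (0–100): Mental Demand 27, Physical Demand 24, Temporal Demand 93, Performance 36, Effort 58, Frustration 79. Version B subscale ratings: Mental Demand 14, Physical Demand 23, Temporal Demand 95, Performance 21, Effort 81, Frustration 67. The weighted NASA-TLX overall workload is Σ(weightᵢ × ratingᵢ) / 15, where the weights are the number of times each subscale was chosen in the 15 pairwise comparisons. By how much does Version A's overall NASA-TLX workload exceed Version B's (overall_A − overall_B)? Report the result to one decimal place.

Version A weighted sum = 2·27 + 1·24 + 2·93 + 3·36 + 2·58 + 5·79 = 54 + 24 + 186 + 108 + 116 + 395 = 883; overall_A = 883/15 = 58.8667.
Version B weighted sum = 2·14 + 1·23 + 2·95 + 3·21 + 2·81 + 5·67 = 28 + 23 + 190 + 63 + 162 + 335 = 801; overall_B = 801/15 = 53.4000.
Difference = 58.8667 − 53.4000 = 5.4667 ≈ 5.5.

5.5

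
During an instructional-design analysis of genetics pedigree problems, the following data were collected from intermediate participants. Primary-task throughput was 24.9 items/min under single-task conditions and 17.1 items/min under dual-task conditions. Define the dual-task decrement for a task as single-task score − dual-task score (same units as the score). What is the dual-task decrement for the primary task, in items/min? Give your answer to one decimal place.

7.8

Decrement = 24.9 − 17.1 = 7.8000 items/min ≈ 7.8 items/min.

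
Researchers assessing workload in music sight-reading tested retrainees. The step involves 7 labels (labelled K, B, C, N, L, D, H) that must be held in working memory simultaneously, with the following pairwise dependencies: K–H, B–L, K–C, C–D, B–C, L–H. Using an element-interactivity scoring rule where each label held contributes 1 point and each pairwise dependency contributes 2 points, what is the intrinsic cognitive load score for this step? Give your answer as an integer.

Count of labels held simultaneously: 7.
Count of pairwise dependencies listed: 6.
Element contribution: 7 × 1 = 7.
Interaction contribution: 6 × 2 = 12.
Intrinsic load = 7 + 12 = 19.

19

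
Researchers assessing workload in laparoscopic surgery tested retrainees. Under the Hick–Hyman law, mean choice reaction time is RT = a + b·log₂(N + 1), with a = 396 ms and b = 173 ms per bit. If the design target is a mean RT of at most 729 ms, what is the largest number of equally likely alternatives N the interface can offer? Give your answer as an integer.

2

Set 396 + 173·log₂(N + 1) ≤ 729.
log₂(N + 1) ≤ (729 − 396) / 173 = 1.9249.
N + 1 ≤ 2^1.9249 = 3.7971.
N ≤ 2.7971, so the largest integer N is 2.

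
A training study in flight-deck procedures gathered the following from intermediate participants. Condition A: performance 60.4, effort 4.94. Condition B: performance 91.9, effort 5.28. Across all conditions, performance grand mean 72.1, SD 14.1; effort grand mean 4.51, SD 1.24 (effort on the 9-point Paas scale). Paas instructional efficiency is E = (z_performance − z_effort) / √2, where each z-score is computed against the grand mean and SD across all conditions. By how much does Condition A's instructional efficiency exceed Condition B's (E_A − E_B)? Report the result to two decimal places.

Condition A: z_P = (60.4 − 72.1)/14.1 = -0.8298; z_E = (4.94 − 4.51)/1.24 = 0.3468; E_A = (-0.8298 − 0.3468)/√2 = -0.8320.
Condition B: z_P = (91.9 − 72.1)/14.1 = 1.4043; z_E = (5.28 − 4.51)/1.24 = 0.6210; E_B = (1.4043 − 0.6210)/√2 = 0.5539.
E_A − E_B = -0.8320 − 0.5539 = -1.3859 ≈ -1.39.

-1.39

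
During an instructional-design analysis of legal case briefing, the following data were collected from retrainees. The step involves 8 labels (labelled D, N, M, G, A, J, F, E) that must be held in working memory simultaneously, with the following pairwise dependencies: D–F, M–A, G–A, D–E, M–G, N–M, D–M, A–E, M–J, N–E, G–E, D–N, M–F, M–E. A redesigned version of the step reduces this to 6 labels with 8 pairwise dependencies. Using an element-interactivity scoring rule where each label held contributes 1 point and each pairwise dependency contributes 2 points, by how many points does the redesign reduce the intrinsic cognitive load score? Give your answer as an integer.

Original: 8 × 1 + 14 × 2 = 8 + 28 = 36.
Redesigned: 6 × 1 + 8 × 2 = 6 + 16 = 22.
Reduction = 36 − 22 = 14.

14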